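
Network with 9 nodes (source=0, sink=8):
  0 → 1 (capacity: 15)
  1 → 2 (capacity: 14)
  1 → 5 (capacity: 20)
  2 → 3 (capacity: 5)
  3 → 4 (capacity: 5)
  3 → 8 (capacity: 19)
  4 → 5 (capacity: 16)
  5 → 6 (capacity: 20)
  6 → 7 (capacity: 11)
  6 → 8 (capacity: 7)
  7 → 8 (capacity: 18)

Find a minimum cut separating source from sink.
Min cut value = 15, edges: (0,1)

Min cut value: 15
Partition: S = [0], T = [1, 2, 3, 4, 5, 6, 7, 8]
Cut edges: (0,1)

By max-flow min-cut theorem, max flow = min cut = 15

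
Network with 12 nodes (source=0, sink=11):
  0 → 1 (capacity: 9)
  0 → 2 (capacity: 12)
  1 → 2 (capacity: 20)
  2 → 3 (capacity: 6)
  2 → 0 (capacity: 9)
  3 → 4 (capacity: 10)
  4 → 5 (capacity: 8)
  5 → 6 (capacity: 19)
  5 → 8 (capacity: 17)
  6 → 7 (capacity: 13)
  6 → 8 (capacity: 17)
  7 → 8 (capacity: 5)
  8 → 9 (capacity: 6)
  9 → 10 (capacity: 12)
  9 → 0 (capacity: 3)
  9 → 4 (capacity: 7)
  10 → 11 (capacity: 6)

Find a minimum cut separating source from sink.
Min cut value = 6, edges: (10,11)

Min cut value: 6
Partition: S = [0, 1, 2, 3, 4, 5, 6, 7, 8, 9, 10], T = [11]
Cut edges: (10,11)

By max-flow min-cut theorem, max flow = min cut = 6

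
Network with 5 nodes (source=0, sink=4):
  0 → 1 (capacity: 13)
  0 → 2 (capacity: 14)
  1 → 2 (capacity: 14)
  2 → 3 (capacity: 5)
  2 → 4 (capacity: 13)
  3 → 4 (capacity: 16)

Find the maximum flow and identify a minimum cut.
Max flow = 18, Min cut edges: (2,3), (2,4)

Maximum flow: 18
Minimum cut: (2,3), (2,4)
Partition: S = [0, 1, 2], T = [3, 4]

Max-flow min-cut theorem verified: both equal 18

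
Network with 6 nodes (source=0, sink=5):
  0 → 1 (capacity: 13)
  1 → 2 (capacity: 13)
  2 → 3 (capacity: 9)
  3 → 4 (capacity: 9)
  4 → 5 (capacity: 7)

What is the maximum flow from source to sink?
Maximum flow = 7

Max flow: 7

Flow assignment:
  0 → 1: 7/13
  1 → 2: 7/13
  2 → 3: 7/9
  3 → 4: 7/9
  4 → 5: 7/7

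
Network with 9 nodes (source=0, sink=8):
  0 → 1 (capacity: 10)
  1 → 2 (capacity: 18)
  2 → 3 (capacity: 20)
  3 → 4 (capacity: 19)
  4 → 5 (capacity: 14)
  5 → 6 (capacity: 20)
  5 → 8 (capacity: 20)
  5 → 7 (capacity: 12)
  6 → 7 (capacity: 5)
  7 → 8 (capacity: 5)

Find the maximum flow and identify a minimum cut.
Max flow = 10, Min cut edges: (0,1)

Maximum flow: 10
Minimum cut: (0,1)
Partition: S = [0], T = [1, 2, 3, 4, 5, 6, 7, 8]

Max-flow min-cut theorem verified: both equal 10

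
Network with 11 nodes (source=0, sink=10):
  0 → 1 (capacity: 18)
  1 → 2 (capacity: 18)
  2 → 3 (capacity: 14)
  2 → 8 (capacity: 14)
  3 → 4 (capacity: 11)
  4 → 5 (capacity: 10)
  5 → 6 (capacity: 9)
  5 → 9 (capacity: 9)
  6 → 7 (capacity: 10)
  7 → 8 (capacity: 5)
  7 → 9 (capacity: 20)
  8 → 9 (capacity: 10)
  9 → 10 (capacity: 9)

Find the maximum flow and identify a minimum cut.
Max flow = 9, Min cut edges: (9,10)

Maximum flow: 9
Minimum cut: (9,10)
Partition: S = [0, 1, 2, 3, 4, 5, 6, 7, 8, 9], T = [10]

Max-flow min-cut theorem verified: both equal 9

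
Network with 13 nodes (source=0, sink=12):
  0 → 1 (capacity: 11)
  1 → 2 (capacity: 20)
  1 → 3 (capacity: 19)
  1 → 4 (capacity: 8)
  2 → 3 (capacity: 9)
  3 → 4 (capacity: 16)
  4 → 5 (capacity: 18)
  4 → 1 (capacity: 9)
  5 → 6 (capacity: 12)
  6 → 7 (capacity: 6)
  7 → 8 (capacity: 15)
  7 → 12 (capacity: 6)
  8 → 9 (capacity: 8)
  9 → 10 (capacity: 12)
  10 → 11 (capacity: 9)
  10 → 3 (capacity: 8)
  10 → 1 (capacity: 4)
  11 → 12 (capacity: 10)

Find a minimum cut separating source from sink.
Min cut value = 6, edges: (6,7)

Min cut value: 6
Partition: S = [0, 1, 2, 3, 4, 5, 6], T = [7, 8, 9, 10, 11, 12]
Cut edges: (6,7)

By max-flow min-cut theorem, max flow = min cut = 6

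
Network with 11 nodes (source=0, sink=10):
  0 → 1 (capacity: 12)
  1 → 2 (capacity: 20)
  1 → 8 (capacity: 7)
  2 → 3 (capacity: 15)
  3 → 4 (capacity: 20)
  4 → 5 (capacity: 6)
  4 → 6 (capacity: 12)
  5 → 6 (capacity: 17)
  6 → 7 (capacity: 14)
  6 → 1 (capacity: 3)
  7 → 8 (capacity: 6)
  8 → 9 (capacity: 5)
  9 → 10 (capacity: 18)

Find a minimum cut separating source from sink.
Min cut value = 5, edges: (8,9)

Min cut value: 5
Partition: S = [0, 1, 2, 3, 4, 5, 6, 7, 8], T = [9, 10]
Cut edges: (8,9)

By max-flow min-cut theorem, max flow = min cut = 5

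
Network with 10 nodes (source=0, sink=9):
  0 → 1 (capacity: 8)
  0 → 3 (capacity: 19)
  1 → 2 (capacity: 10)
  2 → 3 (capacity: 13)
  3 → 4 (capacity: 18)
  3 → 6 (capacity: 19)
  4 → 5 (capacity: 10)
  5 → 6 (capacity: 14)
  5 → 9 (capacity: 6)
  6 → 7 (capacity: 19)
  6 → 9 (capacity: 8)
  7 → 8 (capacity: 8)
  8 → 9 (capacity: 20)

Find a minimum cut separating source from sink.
Min cut value = 22, edges: (5,9), (6,9), (7,8)

Min cut value: 22
Partition: S = [0, 1, 2, 3, 4, 5, 6, 7], T = [8, 9]
Cut edges: (5,9), (6,9), (7,8)

By max-flow min-cut theorem, max flow = min cut = 22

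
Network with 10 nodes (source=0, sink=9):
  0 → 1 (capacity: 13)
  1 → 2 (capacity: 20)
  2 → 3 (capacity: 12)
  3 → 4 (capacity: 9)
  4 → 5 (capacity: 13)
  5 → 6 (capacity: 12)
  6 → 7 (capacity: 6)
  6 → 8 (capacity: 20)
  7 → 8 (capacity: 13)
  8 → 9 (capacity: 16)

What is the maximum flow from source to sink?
Maximum flow = 9

Max flow: 9

Flow assignment:
  0 → 1: 9/13
  1 → 2: 9/20
  2 → 3: 9/12
  3 → 4: 9/9
  4 → 5: 9/13
  5 → 6: 9/12
  6 → 8: 9/20
  8 → 9: 9/16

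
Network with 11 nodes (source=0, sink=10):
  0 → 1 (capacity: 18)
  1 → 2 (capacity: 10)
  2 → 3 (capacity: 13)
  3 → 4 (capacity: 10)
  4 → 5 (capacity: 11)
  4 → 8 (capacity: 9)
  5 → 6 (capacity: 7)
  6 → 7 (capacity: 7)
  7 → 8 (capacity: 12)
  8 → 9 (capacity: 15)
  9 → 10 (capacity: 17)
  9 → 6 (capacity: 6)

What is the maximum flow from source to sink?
Maximum flow = 10

Max flow: 10

Flow assignment:
  0 → 1: 10/18
  1 → 2: 10/10
  2 → 3: 10/13
  3 → 4: 10/10
  4 → 5: 1/11
  4 → 8: 9/9
  5 → 6: 1/7
  6 → 7: 1/7
  7 → 8: 1/12
  8 → 9: 10/15
  9 → 10: 10/17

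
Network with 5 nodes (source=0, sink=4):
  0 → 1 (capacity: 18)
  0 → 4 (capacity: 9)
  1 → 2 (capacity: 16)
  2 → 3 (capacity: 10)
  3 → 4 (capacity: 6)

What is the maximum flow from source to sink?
Maximum flow = 15

Max flow: 15

Flow assignment:
  0 → 1: 6/18
  0 → 4: 9/9
  1 → 2: 6/16
  2 → 3: 6/10
  3 → 4: 6/6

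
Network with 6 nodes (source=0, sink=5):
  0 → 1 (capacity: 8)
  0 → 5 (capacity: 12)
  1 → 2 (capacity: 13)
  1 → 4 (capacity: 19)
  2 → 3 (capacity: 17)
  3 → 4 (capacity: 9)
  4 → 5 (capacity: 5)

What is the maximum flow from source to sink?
Maximum flow = 17

Max flow: 17

Flow assignment:
  0 → 1: 5/8
  0 → 5: 12/12
  1 → 4: 5/19
  4 → 5: 5/5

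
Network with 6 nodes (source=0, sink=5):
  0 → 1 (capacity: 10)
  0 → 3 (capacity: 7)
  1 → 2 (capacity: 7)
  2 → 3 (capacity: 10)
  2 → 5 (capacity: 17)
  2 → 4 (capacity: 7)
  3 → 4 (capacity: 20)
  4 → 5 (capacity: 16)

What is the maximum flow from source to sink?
Maximum flow = 14

Max flow: 14

Flow assignment:
  0 → 1: 7/10
  0 → 3: 7/7
  1 → 2: 7/7
  2 → 5: 7/17
  3 → 4: 7/20
  4 → 5: 7/16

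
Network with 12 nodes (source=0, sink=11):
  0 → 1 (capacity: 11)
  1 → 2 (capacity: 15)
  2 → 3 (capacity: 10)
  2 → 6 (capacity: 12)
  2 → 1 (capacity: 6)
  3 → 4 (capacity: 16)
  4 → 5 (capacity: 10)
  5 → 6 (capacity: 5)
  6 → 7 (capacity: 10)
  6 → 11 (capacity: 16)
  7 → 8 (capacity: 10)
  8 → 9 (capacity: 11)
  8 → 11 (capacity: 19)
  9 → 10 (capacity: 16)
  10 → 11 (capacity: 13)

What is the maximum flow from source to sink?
Maximum flow = 11

Max flow: 11

Flow assignment:
  0 → 1: 11/11
  1 → 2: 11/15
  2 → 6: 11/12
  6 → 11: 11/16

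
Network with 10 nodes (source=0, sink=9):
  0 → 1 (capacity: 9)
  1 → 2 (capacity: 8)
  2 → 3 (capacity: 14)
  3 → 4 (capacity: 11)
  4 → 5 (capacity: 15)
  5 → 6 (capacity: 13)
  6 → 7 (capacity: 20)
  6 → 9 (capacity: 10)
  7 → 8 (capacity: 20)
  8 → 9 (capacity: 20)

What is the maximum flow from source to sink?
Maximum flow = 8

Max flow: 8

Flow assignment:
  0 → 1: 8/9
  1 → 2: 8/8
  2 → 3: 8/14
  3 → 4: 8/11
  4 → 5: 8/15
  5 → 6: 8/13
  6 → 9: 8/10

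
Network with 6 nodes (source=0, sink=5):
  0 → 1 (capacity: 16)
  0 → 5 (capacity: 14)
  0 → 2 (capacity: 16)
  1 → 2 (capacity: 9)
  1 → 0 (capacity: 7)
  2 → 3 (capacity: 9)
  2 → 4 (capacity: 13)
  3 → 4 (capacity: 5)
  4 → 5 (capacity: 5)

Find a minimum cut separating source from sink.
Min cut value = 19, edges: (0,5), (4,5)

Min cut value: 19
Partition: S = [0, 1, 2, 3, 4], T = [5]
Cut edges: (0,5), (4,5)

By max-flow min-cut theorem, max flow = min cut = 19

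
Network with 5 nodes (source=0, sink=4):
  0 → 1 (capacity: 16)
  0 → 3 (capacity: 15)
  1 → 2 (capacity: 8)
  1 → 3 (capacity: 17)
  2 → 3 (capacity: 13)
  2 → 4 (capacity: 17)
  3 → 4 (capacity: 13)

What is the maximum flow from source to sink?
Maximum flow = 21

Max flow: 21

Flow assignment:
  0 → 1: 8/16
  0 → 3: 13/15
  1 → 2: 8/8
  2 → 4: 8/17
  3 → 4: 13/13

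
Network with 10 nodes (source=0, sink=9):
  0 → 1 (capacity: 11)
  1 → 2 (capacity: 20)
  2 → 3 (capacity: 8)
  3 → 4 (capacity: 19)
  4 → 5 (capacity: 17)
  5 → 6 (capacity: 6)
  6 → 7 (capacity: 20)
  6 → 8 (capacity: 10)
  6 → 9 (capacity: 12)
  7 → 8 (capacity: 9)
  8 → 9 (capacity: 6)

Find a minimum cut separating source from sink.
Min cut value = 6, edges: (5,6)

Min cut value: 6
Partition: S = [0, 1, 2, 3, 4, 5], T = [6, 7, 8, 9]
Cut edges: (5,6)

By max-flow min-cut theorem, max flow = min cut = 6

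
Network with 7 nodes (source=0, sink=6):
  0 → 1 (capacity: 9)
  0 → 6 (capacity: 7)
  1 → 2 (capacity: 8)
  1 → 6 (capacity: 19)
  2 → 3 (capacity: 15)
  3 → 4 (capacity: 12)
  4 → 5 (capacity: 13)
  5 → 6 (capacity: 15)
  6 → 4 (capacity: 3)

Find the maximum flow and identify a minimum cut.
Max flow = 16, Min cut edges: (0,1), (0,6)

Maximum flow: 16
Minimum cut: (0,1), (0,6)
Partition: S = [0], T = [1, 2, 3, 4, 5, 6]

Max-flow min-cut theorem verified: both equal 16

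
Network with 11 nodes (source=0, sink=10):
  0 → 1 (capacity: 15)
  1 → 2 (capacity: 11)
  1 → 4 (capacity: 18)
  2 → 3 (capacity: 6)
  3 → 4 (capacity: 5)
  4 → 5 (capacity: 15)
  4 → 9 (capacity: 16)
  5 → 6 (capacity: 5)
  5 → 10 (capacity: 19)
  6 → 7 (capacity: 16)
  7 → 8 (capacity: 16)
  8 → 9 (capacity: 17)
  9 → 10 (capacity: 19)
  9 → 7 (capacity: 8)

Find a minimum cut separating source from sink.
Min cut value = 15, edges: (0,1)

Min cut value: 15
Partition: S = [0], T = [1, 2, 3, 4, 5, 6, 7, 8, 9, 10]
Cut edges: (0,1)

By max-flow min-cut theorem, max flow = min cut = 15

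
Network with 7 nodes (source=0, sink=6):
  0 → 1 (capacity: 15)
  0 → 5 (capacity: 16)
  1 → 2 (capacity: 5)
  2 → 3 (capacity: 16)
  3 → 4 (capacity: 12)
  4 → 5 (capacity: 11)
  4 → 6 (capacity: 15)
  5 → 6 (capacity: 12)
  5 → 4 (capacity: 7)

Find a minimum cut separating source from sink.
Min cut value = 21, edges: (0,5), (1,2)

Min cut value: 21
Partition: S = [0, 1], T = [2, 3, 4, 5, 6]
Cut edges: (0,5), (1,2)

By max-flow min-cut theorem, max flow = min cut = 21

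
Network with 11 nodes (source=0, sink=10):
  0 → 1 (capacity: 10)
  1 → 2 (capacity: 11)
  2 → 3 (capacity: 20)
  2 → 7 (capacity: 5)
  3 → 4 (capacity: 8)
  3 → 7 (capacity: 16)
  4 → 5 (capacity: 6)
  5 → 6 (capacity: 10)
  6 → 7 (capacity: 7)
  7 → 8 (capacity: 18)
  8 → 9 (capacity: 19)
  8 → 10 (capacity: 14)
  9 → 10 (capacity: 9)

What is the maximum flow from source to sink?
Maximum flow = 10

Max flow: 10

Flow assignment:
  0 → 1: 10/10
  1 → 2: 10/11
  2 → 3: 5/20
  2 → 7: 5/5
  3 → 7: 5/16
  7 → 8: 10/18
  8 → 10: 10/14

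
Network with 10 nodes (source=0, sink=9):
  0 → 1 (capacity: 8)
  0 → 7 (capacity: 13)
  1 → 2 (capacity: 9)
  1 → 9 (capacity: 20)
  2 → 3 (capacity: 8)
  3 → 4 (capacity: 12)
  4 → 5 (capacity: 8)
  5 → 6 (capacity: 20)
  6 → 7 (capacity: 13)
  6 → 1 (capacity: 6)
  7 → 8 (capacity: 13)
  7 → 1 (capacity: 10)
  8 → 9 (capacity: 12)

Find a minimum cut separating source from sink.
Min cut value = 21, edges: (0,1), (0,7)

Min cut value: 21
Partition: S = [0], T = [1, 2, 3, 4, 5, 6, 7, 8, 9]
Cut edges: (0,1), (0,7)

By max-flow min-cut theorem, max flow = min cut = 21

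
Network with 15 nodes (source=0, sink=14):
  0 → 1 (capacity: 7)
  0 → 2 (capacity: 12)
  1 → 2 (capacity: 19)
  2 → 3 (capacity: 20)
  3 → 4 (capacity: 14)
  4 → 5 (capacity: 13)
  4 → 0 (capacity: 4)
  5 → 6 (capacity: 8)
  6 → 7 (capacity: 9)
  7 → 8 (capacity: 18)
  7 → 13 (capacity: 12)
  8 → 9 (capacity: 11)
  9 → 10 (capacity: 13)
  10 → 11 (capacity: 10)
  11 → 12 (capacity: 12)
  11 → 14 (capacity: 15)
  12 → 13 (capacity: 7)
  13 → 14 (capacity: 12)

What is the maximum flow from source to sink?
Maximum flow = 8

Max flow: 8

Flow assignment:
  0 → 1: 7/7
  0 → 2: 5/12
  1 → 2: 7/19
  2 → 3: 12/20
  3 → 4: 12/14
  4 → 5: 8/13
  4 → 0: 4/4
  5 → 6: 8/8
  6 → 7: 8/9
  7 → 13: 8/12
  13 → 14: 8/12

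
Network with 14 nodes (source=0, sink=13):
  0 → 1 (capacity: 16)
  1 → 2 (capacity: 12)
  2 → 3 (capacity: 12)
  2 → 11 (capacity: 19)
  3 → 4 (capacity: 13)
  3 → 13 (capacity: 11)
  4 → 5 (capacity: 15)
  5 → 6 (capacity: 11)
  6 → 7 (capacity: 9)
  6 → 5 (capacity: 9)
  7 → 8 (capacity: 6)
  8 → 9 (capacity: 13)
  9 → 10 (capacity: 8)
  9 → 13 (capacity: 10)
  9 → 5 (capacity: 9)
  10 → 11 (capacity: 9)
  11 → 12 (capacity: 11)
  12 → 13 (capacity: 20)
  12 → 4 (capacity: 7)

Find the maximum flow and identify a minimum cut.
Max flow = 12, Min cut edges: (1,2)

Maximum flow: 12
Minimum cut: (1,2)
Partition: S = [0, 1], T = [2, 3, 4, 5, 6, 7, 8, 9, 10, 11, 12, 13]

Max-flow min-cut theorem verified: both equal 12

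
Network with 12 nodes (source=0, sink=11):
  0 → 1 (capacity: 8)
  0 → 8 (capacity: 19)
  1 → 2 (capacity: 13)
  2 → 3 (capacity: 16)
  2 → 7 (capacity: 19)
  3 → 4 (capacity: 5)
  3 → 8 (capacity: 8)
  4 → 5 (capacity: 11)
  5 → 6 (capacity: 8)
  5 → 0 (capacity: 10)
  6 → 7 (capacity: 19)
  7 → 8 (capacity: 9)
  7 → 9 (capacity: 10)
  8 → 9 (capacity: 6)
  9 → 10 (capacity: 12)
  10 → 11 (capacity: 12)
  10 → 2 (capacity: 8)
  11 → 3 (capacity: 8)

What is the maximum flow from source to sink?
Maximum flow = 12

Max flow: 12

Flow assignment:
  0 → 1: 8/8
  0 → 8: 4/19
  1 → 2: 8/13
  2 → 7: 8/19
  7 → 8: 2/9
  7 → 9: 6/10
  8 → 9: 6/6
  9 → 10: 12/12
  10 → 11: 12/12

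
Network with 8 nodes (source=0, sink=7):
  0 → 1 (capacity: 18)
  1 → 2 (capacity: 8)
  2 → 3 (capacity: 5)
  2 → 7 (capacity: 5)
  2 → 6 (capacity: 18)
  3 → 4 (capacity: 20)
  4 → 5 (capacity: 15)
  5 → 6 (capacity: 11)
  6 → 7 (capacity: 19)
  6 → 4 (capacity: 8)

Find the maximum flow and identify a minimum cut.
Max flow = 8, Min cut edges: (1,2)

Maximum flow: 8
Minimum cut: (1,2)
Partition: S = [0, 1], T = [2, 3, 4, 5, 6, 7]

Max-flow min-cut theorem verified: both equal 8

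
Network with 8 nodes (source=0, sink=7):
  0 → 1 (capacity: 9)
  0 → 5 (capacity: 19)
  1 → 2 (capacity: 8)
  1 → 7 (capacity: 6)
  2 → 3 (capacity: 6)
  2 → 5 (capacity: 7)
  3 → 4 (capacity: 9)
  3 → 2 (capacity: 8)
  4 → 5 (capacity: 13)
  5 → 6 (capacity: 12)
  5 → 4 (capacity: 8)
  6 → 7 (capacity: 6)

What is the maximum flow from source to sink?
Maximum flow = 12

Max flow: 12

Flow assignment:
  0 → 1: 6/9
  0 → 5: 6/19
  1 → 7: 6/6
  5 → 6: 6/12
  6 → 7: 6/6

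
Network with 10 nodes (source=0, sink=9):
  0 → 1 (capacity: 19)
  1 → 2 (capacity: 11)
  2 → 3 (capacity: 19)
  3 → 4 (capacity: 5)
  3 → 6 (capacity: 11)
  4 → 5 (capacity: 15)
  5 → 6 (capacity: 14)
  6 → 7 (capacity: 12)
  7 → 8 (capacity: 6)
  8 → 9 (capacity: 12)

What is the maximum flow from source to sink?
Maximum flow = 6

Max flow: 6

Flow assignment:
  0 → 1: 6/19
  1 → 2: 6/11
  2 → 3: 6/19
  3 → 6: 6/11
  6 → 7: 6/12
  7 → 8: 6/6
  8 → 9: 6/12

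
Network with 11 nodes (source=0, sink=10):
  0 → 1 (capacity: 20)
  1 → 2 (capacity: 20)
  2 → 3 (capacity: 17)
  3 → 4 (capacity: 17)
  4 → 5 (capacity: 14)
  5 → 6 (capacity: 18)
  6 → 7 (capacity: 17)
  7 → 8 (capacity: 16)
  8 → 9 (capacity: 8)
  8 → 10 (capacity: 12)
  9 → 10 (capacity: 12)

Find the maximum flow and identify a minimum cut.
Max flow = 14, Min cut edges: (4,5)

Maximum flow: 14
Minimum cut: (4,5)
Partition: S = [0, 1, 2, 3, 4], T = [5, 6, 7, 8, 9, 10]

Max-flow min-cut theorem verified: both equal 14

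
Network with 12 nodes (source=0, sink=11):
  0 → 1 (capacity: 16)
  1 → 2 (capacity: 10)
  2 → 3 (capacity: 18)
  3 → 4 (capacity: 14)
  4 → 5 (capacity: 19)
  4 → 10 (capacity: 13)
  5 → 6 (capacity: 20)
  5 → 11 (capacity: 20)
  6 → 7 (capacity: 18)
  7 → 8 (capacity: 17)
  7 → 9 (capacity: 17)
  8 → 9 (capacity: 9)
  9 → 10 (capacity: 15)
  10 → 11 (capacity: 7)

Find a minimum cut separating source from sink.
Min cut value = 10, edges: (1,2)

Min cut value: 10
Partition: S = [0, 1], T = [2, 3, 4, 5, 6, 7, 8, 9, 10, 11]
Cut edges: (1,2)

By max-flow min-cut theorem, max flow = min cut = 10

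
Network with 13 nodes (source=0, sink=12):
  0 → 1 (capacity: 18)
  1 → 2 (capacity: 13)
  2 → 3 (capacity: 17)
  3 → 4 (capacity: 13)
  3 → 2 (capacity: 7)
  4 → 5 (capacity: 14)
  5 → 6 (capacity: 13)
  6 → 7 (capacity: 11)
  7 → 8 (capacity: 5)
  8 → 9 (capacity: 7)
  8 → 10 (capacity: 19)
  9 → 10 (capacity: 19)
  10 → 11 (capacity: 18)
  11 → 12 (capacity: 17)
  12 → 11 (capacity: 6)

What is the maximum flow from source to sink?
Maximum flow = 5

Max flow: 5

Flow assignment:
  0 → 1: 5/18
  1 → 2: 5/13
  2 → 3: 5/17
  3 → 4: 5/13
  4 → 5: 5/14
  5 → 6: 5/13
  6 → 7: 5/11
  7 → 8: 5/5
  8 → 10: 5/19
  10 → 11: 5/18
  11 → 12: 5/17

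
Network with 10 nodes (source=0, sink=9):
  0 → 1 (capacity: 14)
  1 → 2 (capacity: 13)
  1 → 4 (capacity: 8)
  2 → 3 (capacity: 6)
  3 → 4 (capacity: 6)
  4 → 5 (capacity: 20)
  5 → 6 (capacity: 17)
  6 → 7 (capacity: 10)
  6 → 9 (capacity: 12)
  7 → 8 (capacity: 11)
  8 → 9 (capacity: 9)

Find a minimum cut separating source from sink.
Min cut value = 14, edges: (1,4), (3,4)

Min cut value: 14
Partition: S = [0, 1, 2, 3], T = [4, 5, 6, 7, 8, 9]
Cut edges: (1,4), (3,4)

By max-flow min-cut theorem, max flow = min cut = 14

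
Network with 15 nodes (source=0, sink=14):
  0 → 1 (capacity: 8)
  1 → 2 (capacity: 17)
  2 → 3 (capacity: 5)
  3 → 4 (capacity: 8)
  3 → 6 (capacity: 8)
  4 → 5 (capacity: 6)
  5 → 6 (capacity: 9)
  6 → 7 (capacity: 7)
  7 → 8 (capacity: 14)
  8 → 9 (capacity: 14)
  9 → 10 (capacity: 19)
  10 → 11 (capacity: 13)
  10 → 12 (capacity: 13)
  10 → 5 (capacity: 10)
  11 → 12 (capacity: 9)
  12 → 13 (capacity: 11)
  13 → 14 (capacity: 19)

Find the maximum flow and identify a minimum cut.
Max flow = 5, Min cut edges: (2,3)

Maximum flow: 5
Minimum cut: (2,3)
Partition: S = [0, 1, 2], T = [3, 4, 5, 6, 7, 8, 9, 10, 11, 12, 13, 14]

Max-flow min-cut theorem verified: both equal 5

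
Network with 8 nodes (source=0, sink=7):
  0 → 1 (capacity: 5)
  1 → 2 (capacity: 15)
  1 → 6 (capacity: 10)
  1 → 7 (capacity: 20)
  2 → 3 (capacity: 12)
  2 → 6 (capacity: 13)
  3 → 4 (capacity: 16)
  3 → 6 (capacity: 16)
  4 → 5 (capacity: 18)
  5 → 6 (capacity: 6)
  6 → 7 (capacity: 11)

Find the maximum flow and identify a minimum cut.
Max flow = 5, Min cut edges: (0,1)

Maximum flow: 5
Minimum cut: (0,1)
Partition: S = [0], T = [1, 2, 3, 4, 5, 6, 7]

Max-flow min-cut theorem verified: both equal 5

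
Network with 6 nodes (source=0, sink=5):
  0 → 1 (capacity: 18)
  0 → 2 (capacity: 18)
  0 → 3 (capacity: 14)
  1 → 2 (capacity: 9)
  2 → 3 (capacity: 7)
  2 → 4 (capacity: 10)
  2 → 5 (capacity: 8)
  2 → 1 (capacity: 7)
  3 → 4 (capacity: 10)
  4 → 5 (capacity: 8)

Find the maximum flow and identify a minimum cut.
Max flow = 16, Min cut edges: (2,5), (4,5)

Maximum flow: 16
Minimum cut: (2,5), (4,5)
Partition: S = [0, 1, 2, 3, 4], T = [5]

Max-flow min-cut theorem verified: both equal 16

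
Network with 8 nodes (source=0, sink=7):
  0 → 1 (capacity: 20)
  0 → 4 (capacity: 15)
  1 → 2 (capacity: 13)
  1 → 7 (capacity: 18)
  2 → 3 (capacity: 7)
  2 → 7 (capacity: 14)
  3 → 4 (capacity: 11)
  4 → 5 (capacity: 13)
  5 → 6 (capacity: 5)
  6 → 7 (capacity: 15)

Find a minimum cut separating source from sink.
Min cut value = 25, edges: (0,1), (5,6)

Min cut value: 25
Partition: S = [0, 3, 4, 5], T = [1, 2, 6, 7]
Cut edges: (0,1), (5,6)

By max-flow min-cut theorem, max flow = min cut = 25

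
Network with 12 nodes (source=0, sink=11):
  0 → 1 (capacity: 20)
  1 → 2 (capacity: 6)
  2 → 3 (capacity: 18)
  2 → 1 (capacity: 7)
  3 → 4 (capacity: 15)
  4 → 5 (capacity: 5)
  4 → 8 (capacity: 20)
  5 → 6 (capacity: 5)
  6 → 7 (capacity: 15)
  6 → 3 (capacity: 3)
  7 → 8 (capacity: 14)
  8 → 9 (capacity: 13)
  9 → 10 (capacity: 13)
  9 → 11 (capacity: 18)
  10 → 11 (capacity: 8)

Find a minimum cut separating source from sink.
Min cut value = 6, edges: (1,2)

Min cut value: 6
Partition: S = [0, 1], T = [2, 3, 4, 5, 6, 7, 8, 9, 10, 11]
Cut edges: (1,2)

By max-flow min-cut theorem, max flow = min cut = 6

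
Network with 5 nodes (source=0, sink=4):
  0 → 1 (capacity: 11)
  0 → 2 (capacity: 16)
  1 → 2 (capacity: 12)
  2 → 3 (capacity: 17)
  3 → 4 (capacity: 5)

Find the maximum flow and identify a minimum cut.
Max flow = 5, Min cut edges: (3,4)

Maximum flow: 5
Minimum cut: (3,4)
Partition: S = [0, 1, 2, 3], T = [4]

Max-flow min-cut theorem verified: both equal 5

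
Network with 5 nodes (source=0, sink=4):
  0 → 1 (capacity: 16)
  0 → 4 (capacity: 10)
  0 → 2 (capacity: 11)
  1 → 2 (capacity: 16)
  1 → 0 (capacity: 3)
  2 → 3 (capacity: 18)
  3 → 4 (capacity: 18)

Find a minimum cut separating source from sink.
Min cut value = 28, edges: (0,4), (3,4)

Min cut value: 28
Partition: S = [0, 1, 2, 3], T = [4]
Cut edges: (0,4), (3,4)

By max-flow min-cut theorem, max flow = min cut = 28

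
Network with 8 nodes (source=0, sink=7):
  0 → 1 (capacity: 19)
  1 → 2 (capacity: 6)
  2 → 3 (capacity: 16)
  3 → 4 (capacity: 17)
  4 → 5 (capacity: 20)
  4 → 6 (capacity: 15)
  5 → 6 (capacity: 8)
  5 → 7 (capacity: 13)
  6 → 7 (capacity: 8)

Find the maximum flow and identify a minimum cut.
Max flow = 6, Min cut edges: (1,2)

Maximum flow: 6
Minimum cut: (1,2)
Partition: S = [0, 1], T = [2, 3, 4, 5, 6, 7]

Max-flow min-cut theorem verified: both equal 6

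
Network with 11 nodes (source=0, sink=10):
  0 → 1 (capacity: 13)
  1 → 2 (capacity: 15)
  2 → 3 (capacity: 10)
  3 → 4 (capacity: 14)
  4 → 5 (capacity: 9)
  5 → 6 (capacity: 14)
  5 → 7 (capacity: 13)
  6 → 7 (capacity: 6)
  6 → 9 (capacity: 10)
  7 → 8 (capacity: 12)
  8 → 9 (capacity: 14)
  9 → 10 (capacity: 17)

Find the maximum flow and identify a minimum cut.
Max flow = 9, Min cut edges: (4,5)

Maximum flow: 9
Minimum cut: (4,5)
Partition: S = [0, 1, 2, 3, 4], T = [5, 6, 7, 8, 9, 10]

Max-flow min-cut theorem verified: both equal 9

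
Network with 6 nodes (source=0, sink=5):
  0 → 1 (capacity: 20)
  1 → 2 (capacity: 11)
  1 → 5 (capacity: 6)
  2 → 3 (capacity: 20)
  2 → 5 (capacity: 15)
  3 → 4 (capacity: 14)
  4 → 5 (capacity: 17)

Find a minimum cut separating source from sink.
Min cut value = 17, edges: (1,2), (1,5)

Min cut value: 17
Partition: S = [0, 1], T = [2, 3, 4, 5]
Cut edges: (1,2), (1,5)

By max-flow min-cut theorem, max flow = min cut = 17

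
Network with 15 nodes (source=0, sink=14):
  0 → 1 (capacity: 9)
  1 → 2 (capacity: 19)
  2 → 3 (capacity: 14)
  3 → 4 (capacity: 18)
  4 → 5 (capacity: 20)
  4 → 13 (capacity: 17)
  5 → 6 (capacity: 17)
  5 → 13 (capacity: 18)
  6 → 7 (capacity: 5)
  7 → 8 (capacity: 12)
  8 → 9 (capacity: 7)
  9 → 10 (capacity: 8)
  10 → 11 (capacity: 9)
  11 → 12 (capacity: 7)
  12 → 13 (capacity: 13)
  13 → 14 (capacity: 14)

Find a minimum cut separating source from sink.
Min cut value = 9, edges: (0,1)

Min cut value: 9
Partition: S = [0], T = [1, 2, 3, 4, 5, 6, 7, 8, 9, 10, 11, 12, 13, 14]
Cut edges: (0,1)

By max-flow min-cut theorem, max flow = min cut = 9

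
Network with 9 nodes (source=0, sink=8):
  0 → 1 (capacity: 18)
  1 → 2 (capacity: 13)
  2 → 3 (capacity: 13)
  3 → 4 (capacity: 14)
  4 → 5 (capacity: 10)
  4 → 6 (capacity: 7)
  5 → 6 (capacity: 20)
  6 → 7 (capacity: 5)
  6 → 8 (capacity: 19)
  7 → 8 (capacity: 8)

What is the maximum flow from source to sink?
Maximum flow = 13

Max flow: 13

Flow assignment:
  0 → 1: 13/18
  1 → 2: 13/13
  2 → 3: 13/13
  3 → 4: 13/14
  4 → 5: 6/10
  4 → 6: 7/7
  5 → 6: 6/20
  6 → 8: 13/19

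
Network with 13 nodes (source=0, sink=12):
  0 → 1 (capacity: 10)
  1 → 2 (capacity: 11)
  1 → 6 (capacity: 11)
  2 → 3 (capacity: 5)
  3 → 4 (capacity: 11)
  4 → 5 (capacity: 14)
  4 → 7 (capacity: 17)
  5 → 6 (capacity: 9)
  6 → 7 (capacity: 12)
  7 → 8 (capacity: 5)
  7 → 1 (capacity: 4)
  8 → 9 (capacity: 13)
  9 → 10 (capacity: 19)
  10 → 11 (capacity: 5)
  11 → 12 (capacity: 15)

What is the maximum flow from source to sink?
Maximum flow = 5

Max flow: 5

Flow assignment:
  0 → 1: 5/10
  1 → 6: 5/11
  6 → 7: 5/12
  7 → 8: 5/5
  8 → 9: 5/13
  9 → 10: 5/19
  10 → 11: 5/5
  11 → 12: 5/15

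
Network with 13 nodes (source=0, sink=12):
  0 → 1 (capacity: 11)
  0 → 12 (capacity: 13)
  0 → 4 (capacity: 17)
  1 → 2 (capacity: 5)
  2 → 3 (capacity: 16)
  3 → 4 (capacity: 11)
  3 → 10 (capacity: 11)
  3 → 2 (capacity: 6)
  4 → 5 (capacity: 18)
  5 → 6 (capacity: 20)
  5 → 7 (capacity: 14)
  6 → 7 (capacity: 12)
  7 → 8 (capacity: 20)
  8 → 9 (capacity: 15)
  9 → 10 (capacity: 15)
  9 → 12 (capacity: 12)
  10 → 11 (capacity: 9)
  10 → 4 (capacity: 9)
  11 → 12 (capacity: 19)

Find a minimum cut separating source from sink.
Min cut value = 33, edges: (0,12), (1,2), (8,9)

Min cut value: 33
Partition: S = [0, 1, 4, 5, 6, 7, 8], T = [2, 3, 9, 10, 11, 12]
Cut edges: (0,12), (1,2), (8,9)

By max-flow min-cut theorem, max flow = min cut = 33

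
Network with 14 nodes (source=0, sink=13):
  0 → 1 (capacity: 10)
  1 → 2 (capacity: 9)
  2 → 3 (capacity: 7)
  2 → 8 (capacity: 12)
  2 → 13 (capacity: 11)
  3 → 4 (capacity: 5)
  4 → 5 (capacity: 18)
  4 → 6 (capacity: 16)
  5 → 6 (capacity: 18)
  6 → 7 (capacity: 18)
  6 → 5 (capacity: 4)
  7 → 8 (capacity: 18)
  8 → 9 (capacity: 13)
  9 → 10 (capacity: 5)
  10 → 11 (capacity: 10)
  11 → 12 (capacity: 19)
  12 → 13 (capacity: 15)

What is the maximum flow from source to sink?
Maximum flow = 9

Max flow: 9

Flow assignment:
  0 → 1: 9/10
  1 → 2: 9/9
  2 → 13: 9/11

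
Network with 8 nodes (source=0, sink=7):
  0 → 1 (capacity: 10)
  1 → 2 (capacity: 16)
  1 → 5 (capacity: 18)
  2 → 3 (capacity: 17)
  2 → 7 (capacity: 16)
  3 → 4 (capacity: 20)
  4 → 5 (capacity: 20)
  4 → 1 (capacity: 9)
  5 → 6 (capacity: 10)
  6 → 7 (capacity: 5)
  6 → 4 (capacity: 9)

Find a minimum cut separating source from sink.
Min cut value = 10, edges: (0,1)

Min cut value: 10
Partition: S = [0], T = [1, 2, 3, 4, 5, 6, 7]
Cut edges: (0,1)

By max-flow min-cut theorem, max flow = min cut = 10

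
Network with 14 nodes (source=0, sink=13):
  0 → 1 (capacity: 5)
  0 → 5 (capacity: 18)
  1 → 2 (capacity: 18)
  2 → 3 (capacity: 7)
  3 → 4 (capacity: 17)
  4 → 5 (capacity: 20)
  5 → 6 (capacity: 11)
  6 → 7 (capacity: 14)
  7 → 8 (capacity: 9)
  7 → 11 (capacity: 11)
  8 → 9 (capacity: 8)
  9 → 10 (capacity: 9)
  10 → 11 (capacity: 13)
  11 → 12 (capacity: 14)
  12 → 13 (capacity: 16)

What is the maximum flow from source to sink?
Maximum flow = 11

Max flow: 11

Flow assignment:
  0 → 1: 5/5
  0 → 5: 6/18
  1 → 2: 5/18
  2 → 3: 5/7
  3 → 4: 5/17
  4 → 5: 5/20
  5 → 6: 11/11
  6 → 7: 11/14
  7 → 11: 11/11
  11 → 12: 11/14
  12 → 13: 11/16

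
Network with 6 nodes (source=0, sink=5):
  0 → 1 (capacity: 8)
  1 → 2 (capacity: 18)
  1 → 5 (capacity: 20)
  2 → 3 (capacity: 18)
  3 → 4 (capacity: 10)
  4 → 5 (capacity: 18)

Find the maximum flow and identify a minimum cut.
Max flow = 8, Min cut edges: (0,1)

Maximum flow: 8
Minimum cut: (0,1)
Partition: S = [0], T = [1, 2, 3, 4, 5]

Max-flow min-cut theorem verified: both equal 8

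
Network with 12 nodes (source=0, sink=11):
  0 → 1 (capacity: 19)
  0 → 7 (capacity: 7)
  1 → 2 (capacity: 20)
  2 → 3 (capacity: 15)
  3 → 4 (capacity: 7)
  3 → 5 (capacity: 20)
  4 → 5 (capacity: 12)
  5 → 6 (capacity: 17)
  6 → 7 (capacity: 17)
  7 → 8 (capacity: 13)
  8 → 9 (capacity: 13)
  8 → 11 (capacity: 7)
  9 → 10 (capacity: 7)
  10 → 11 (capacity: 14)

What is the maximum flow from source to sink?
Maximum flow = 13

Max flow: 13

Flow assignment:
  0 → 1: 13/19
  1 → 2: 13/20
  2 → 3: 13/15
  3 → 5: 13/20
  5 → 6: 13/17
  6 → 7: 13/17
  7 → 8: 13/13
  8 → 9: 6/13
  8 → 11: 7/7
  9 → 10: 6/7
  10 → 11: 6/14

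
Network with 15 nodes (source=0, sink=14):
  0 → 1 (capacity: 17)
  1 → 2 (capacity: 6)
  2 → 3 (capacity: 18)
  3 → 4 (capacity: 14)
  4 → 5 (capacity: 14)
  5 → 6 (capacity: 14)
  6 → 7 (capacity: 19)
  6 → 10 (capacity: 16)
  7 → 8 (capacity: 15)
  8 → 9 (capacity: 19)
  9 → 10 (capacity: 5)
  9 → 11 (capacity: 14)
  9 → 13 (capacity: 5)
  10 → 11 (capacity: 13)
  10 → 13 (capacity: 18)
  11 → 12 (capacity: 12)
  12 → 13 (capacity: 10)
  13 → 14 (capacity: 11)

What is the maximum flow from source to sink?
Maximum flow = 6

Max flow: 6

Flow assignment:
  0 → 1: 6/17
  1 → 2: 6/6
  2 → 3: 6/18
  3 → 4: 6/14
  4 → 5: 6/14
  5 → 6: 6/14
  6 → 10: 6/16
  10 → 13: 6/18
  13 → 14: 6/11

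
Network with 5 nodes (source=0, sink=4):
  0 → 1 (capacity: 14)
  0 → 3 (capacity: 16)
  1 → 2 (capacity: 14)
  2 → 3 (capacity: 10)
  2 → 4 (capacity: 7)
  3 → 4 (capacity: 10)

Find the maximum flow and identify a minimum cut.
Max flow = 17, Min cut edges: (2,4), (3,4)

Maximum flow: 17
Minimum cut: (2,4), (3,4)
Partition: S = [0, 1, 2, 3], T = [4]

Max-flow min-cut theorem verified: both equal 17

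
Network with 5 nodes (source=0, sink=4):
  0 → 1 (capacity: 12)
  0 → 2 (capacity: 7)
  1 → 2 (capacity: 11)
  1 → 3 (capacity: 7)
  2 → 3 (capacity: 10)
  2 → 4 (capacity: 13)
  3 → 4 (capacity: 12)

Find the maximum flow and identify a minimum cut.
Max flow = 19, Min cut edges: (0,1), (0,2)

Maximum flow: 19
Minimum cut: (0,1), (0,2)
Partition: S = [0], T = [1, 2, 3, 4]

Max-flow min-cut theorem verified: both equal 19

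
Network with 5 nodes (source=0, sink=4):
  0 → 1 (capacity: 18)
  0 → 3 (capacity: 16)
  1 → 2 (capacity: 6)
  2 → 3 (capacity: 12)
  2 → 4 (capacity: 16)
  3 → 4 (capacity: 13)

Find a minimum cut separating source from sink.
Min cut value = 19, edges: (1,2), (3,4)

Min cut value: 19
Partition: S = [0, 1, 3], T = [2, 4]
Cut edges: (1,2), (3,4)

By max-flow min-cut theorem, max flow = min cut = 19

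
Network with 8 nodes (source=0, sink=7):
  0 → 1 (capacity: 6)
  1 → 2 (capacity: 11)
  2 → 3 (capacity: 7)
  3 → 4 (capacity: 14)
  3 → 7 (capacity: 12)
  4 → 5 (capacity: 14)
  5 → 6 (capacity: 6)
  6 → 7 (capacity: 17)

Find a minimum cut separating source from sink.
Min cut value = 6, edges: (0,1)

Min cut value: 6
Partition: S = [0], T = [1, 2, 3, 4, 5, 6, 7]
Cut edges: (0,1)

By max-flow min-cut theorem, max flow = min cut = 6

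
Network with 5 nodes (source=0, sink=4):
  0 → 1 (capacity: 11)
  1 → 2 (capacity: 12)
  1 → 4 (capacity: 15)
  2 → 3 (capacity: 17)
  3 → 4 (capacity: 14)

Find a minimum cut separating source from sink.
Min cut value = 11, edges: (0,1)

Min cut value: 11
Partition: S = [0], T = [1, 2, 3, 4]
Cut edges: (0,1)

By max-flow min-cut theorem, max flow = min cut = 11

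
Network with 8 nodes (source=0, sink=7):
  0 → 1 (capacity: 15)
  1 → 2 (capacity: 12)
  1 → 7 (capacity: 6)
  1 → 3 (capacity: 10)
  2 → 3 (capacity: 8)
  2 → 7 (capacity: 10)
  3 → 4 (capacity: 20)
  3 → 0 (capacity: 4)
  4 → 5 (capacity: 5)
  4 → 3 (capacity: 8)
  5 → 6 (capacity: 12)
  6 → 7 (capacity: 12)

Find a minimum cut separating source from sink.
Min cut value = 15, edges: (0,1)

Min cut value: 15
Partition: S = [0], T = [1, 2, 3, 4, 5, 6, 7]
Cut edges: (0,1)

By max-flow min-cut theorem, max flow = min cut = 15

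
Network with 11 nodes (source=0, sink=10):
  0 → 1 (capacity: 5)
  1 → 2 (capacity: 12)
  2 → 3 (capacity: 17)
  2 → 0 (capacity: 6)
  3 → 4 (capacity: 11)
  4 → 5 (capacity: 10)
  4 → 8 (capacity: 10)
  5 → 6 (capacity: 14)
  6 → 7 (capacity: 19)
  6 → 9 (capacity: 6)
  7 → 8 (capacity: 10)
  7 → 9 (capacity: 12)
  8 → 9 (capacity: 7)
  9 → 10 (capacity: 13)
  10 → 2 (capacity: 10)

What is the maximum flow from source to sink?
Maximum flow = 5

Max flow: 5

Flow assignment:
  0 → 1: 5/5
  1 → 2: 5/12
  2 → 3: 5/17
  3 → 4: 5/11
  4 → 8: 5/10
  8 → 9: 5/7
  9 → 10: 5/13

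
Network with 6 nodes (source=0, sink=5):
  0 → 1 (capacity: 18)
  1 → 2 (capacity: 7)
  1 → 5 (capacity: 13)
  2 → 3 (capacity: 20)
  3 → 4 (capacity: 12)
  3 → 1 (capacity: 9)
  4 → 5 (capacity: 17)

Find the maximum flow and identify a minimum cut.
Max flow = 18, Min cut edges: (0,1)

Maximum flow: 18
Minimum cut: (0,1)
Partition: S = [0], T = [1, 2, 3, 4, 5]

Max-flow min-cut theorem verified: both equal 18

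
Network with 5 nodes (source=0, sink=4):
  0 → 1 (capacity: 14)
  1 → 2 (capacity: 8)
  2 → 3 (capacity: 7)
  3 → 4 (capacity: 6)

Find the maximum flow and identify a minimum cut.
Max flow = 6, Min cut edges: (3,4)

Maximum flow: 6
Minimum cut: (3,4)
Partition: S = [0, 1, 2, 3], T = [4]

Max-flow min-cut theorem verified: both equal 6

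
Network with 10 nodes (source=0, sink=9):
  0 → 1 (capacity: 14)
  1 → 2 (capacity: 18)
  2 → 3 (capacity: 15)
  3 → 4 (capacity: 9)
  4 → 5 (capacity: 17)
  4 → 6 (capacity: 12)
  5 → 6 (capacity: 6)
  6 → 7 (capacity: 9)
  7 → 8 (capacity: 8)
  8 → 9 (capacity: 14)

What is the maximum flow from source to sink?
Maximum flow = 8

Max flow: 8

Flow assignment:
  0 → 1: 8/14
  1 → 2: 8/18
  2 → 3: 8/15
  3 → 4: 8/9
  4 → 6: 8/12
  6 → 7: 8/9
  7 → 8: 8/8
  8 → 9: 8/14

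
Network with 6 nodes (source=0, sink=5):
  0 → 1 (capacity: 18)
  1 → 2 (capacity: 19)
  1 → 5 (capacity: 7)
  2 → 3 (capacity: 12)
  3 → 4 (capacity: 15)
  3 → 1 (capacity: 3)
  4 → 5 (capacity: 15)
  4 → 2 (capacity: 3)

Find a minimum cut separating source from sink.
Min cut value = 18, edges: (0,1)

Min cut value: 18
Partition: S = [0], T = [1, 2, 3, 4, 5]
Cut edges: (0,1)

By max-flow min-cut theorem, max flow = min cut = 18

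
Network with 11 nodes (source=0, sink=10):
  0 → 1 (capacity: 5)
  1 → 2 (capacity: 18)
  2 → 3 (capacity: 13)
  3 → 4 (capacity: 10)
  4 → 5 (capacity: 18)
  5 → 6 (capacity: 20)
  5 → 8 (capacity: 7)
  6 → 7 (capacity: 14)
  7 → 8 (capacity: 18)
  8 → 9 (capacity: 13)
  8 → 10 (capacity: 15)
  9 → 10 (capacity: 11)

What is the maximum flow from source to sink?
Maximum flow = 5

Max flow: 5

Flow assignment:
  0 → 1: 5/5
  1 → 2: 5/18
  2 → 3: 5/13
  3 → 4: 5/10
  4 → 5: 5/18
  5 → 8: 5/7
  8 → 10: 5/15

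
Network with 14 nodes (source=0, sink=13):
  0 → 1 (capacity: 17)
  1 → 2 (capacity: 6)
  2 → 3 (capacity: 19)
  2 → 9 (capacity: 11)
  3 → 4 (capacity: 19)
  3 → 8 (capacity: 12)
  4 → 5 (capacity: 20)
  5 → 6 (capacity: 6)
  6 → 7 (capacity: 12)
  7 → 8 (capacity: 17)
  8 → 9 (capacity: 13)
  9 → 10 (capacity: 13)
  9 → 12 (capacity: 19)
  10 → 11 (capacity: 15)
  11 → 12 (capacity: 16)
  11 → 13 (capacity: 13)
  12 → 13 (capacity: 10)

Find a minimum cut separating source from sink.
Min cut value = 6, edges: (1,2)

Min cut value: 6
Partition: S = [0, 1], T = [2, 3, 4, 5, 6, 7, 8, 9, 10, 11, 12, 13]
Cut edges: (1,2)

By max-flow min-cut theorem, max flow = min cut = 6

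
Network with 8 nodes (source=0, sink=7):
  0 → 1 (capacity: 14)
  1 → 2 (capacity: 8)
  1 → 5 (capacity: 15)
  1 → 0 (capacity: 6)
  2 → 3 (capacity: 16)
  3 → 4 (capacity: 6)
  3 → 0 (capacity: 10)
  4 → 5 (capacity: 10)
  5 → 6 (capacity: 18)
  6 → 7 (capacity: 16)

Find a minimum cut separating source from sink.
Min cut value = 14, edges: (0,1)

Min cut value: 14
Partition: S = [0], T = [1, 2, 3, 4, 5, 6, 7]
Cut edges: (0,1)

By max-flow min-cut theorem, max flow = min cut = 14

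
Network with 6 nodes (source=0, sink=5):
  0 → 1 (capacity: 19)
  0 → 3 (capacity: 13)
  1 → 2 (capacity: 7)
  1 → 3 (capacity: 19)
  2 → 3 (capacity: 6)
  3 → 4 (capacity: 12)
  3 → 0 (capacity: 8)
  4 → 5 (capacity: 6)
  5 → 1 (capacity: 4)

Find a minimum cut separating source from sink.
Min cut value = 6, edges: (4,5)

Min cut value: 6
Partition: S = [0, 1, 2, 3, 4], T = [5]
Cut edges: (4,5)

By max-flow min-cut theorem, max flow = min cut = 6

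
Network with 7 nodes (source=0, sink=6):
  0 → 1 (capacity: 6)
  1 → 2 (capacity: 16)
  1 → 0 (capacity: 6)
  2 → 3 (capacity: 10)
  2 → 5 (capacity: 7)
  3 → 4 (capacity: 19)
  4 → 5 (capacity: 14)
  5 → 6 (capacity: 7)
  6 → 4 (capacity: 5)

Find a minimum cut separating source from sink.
Min cut value = 6, edges: (0,1)

Min cut value: 6
Partition: S = [0], T = [1, 2, 3, 4, 5, 6]
Cut edges: (0,1)

By max-flow min-cut theorem, max flow = min cut = 6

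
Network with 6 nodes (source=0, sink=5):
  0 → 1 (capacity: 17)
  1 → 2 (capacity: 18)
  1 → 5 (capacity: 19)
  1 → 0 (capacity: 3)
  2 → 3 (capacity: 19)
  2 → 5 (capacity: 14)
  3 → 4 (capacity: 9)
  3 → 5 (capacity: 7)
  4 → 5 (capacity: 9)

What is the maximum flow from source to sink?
Maximum flow = 17

Max flow: 17

Flow assignment:
  0 → 1: 17/17
  1 → 5: 17/19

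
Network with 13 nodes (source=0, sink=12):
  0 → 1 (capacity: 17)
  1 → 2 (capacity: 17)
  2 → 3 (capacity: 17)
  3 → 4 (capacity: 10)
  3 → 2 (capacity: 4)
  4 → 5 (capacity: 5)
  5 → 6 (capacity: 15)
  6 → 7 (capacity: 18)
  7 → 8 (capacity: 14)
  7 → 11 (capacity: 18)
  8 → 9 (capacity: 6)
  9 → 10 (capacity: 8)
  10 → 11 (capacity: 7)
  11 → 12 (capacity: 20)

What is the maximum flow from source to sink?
Maximum flow = 5

Max flow: 5

Flow assignment:
  0 → 1: 5/17
  1 → 2: 5/17
  2 → 3: 5/17
  3 → 4: 5/10
  4 → 5: 5/5
  5 → 6: 5/15
  6 → 7: 5/18
  7 → 11: 5/18
  11 → 12: 5/20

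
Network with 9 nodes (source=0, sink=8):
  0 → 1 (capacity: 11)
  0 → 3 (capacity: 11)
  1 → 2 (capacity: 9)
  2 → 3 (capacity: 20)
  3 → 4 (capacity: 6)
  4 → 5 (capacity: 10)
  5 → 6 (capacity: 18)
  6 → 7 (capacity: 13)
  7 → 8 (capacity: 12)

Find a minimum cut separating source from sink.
Min cut value = 6, edges: (3,4)

Min cut value: 6
Partition: S = [0, 1, 2, 3], T = [4, 5, 6, 7, 8]
Cut edges: (3,4)

By max-flow min-cut theorem, max flow = min cut = 6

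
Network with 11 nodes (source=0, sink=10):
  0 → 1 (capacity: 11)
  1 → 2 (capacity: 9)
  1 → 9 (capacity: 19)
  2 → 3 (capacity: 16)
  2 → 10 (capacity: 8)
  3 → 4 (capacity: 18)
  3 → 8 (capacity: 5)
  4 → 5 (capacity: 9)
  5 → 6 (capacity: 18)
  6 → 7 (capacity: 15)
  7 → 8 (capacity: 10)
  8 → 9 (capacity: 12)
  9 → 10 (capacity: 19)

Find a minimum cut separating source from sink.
Min cut value = 11, edges: (0,1)

Min cut value: 11
Partition: S = [0], T = [1, 2, 3, 4, 5, 6, 7, 8, 9, 10]
Cut edges: (0,1)

By max-flow min-cut theorem, max flow = min cut = 11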